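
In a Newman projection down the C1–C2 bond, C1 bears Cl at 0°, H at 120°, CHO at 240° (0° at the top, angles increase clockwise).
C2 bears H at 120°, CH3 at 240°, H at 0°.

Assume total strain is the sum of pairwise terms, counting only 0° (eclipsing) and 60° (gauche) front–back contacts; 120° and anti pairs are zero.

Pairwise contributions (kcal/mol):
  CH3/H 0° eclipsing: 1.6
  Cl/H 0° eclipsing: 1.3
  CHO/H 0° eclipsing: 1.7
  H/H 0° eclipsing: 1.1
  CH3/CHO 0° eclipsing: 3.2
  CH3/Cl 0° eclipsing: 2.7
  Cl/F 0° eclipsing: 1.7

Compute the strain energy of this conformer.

5.6 kcal/mol

This conformer (eclipsed): Cl(0°)/H(0°) eclipsed 1.3; H(120°)/H(120°) eclipsed 1.1; CHO(240°)/CH3(240°) eclipsed 3.2 → 5.6 kcal/mol.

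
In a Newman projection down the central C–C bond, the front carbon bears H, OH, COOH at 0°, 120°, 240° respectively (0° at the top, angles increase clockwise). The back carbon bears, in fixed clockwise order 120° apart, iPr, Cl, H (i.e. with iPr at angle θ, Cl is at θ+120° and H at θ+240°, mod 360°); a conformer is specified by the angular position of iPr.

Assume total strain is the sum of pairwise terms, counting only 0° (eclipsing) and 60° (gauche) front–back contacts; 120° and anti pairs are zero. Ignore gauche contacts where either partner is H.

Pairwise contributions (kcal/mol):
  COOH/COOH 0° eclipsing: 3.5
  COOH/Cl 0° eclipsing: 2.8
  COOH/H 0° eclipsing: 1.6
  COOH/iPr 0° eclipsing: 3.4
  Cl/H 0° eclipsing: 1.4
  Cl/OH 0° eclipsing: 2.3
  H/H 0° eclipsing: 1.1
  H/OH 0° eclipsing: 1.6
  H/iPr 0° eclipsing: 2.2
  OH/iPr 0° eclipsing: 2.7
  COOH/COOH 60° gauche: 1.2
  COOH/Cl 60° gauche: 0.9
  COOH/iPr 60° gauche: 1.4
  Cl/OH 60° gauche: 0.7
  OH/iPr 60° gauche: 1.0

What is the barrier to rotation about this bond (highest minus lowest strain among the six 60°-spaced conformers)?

iPr at 0° (eclipsed): H(0°)/iPr(0°) eclipsed 2.2; OH(120°)/Cl(120°) eclipsed 2.3; COOH(240°)/H(240°) eclipsed 1.6 → 6.1 kcal/mol.
iPr at 60° (staggered): OH(120°)/iPr(60°) gauche 1.0; OH(120°)/Cl(180°) gauche 0.7; COOH(240°)/Cl(180°) gauche 0.9 → 2.6 kcal/mol.
iPr at 120° (eclipsed): H(0°)/H(0°) eclipsed 1.1; OH(120°)/iPr(120°) eclipsed 2.7; COOH(240°)/Cl(240°) eclipsed 2.8 → 6.6 kcal/mol.
iPr at 180° (staggered): OH(120°)/iPr(180°) gauche 1.0; COOH(240°)/iPr(180°) gauche 1.4; COOH(240°)/Cl(300°) gauche 0.9 → 3.3 kcal/mol.
iPr at 240° (eclipsed): H(0°)/Cl(0°) eclipsed 1.4; OH(120°)/H(120°) eclipsed 1.6; COOH(240°)/iPr(240°) eclipsed 3.4 → 6.4 kcal/mol.
iPr at 300° (staggered): OH(120°)/Cl(60°) gauche 0.7; COOH(240°)/iPr(300°) gauche 1.4 → 2.1 kcal/mol.
Max at 120° (6.6 kcal/mol), min at 300° (2.1 kcal/mol); barrier = 4.5 kcal/mol.

4.5 kcal/mol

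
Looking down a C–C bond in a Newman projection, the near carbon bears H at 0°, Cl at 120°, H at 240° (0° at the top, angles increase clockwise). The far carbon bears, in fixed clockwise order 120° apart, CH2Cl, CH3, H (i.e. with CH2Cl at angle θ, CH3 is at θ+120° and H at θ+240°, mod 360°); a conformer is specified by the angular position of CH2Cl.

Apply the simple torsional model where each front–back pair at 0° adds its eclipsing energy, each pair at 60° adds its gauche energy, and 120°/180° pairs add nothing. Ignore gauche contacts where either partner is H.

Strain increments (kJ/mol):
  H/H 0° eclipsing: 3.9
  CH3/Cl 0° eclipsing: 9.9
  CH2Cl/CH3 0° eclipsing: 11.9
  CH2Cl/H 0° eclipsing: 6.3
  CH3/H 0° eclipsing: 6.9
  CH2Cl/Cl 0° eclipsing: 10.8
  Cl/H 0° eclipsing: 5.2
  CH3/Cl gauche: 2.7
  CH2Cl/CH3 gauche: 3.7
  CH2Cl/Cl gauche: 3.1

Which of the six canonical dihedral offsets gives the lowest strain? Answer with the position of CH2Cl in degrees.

300°

CH2Cl at 0° (eclipsed): H(0°)/CH2Cl(0°) eclipsed 6.3; Cl(120°)/CH3(120°) eclipsed 9.9; H(240°)/H(240°) eclipsed 3.9 → 20.1 kJ/mol.
CH2Cl at 60° (staggered): Cl(120°)/CH2Cl(60°) gauche 3.1; Cl(120°)/CH3(180°) gauche 2.7 → 5.8 kJ/mol.
CH2Cl at 120° (eclipsed): H(0°)/H(0°) eclipsed 3.9; Cl(120°)/CH2Cl(120°) eclipsed 10.8; H(240°)/CH3(240°) eclipsed 6.9 → 21.6 kJ/mol.
CH2Cl at 180° (staggered): Cl(120°)/CH2Cl(180°) gauche 3.1 → 3.1 kJ/mol.
CH2Cl at 240° (eclipsed): H(0°)/CH3(0°) eclipsed 6.9; Cl(120°)/H(120°) eclipsed 5.2; H(240°)/CH2Cl(240°) eclipsed 6.3 → 18.4 kJ/mol.
CH2Cl at 300° (staggered): Cl(120°)/CH3(60°) gauche 2.7 → 2.7 kJ/mol.
The minimum (2.7 kJ/mol) occurs with CH2Cl at 300°.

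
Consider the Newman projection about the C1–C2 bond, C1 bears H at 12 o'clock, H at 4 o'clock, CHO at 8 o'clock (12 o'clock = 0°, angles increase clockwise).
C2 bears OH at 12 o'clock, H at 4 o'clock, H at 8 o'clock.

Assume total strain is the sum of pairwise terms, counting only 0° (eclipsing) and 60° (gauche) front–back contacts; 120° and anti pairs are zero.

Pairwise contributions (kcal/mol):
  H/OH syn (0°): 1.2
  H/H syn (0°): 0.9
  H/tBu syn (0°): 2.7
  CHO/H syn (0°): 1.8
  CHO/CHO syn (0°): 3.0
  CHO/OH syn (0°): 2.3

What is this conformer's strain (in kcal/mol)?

This conformer (eclipsed): H(0°)/OH(0°) eclipsed 1.2; H(120°)/H(120°) eclipsed 0.9; CHO(240°)/H(240°) eclipsed 1.8 → 3.9 kcal/mol.

3.9 kcal/mol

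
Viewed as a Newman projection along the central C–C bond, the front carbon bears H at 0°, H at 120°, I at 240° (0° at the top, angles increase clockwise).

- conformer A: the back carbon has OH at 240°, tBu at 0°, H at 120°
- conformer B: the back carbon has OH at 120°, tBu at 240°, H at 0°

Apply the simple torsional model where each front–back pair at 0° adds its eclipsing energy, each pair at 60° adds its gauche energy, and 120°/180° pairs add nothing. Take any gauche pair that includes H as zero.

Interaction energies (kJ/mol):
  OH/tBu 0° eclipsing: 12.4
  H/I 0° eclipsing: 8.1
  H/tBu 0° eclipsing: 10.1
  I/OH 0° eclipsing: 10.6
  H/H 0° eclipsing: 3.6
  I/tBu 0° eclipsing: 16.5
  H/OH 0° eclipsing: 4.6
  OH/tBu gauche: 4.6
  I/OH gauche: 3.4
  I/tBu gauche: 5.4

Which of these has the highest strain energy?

A (eclipsed): H–tBu eclipsed, H–H eclipsed, I–OH eclipsed; 10.1 + 3.6 + 10.6 = 24.3 kJ/mol.
B (eclipsed): H–H eclipsed, H–OH eclipsed, I–tBu eclipsed; 3.6 + 4.6 + 16.5 = 24.7 kJ/mol.
B has the highest total (24.7 kJ/mol).

B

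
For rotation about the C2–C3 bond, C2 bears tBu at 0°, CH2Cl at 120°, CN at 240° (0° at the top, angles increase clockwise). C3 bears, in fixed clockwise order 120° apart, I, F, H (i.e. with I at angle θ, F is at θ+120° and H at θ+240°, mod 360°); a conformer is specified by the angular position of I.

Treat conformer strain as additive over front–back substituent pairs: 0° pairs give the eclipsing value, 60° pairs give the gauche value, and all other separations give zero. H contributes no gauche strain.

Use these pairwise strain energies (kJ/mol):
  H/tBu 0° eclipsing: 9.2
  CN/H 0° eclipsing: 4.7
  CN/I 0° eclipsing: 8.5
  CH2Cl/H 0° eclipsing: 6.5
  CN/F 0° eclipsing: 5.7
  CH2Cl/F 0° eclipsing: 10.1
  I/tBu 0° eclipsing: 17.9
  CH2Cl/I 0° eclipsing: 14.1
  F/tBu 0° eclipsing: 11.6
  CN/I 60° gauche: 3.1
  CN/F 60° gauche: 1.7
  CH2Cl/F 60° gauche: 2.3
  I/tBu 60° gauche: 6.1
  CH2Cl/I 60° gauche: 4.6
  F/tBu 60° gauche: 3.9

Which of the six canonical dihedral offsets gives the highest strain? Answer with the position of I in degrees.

I at 0° (eclipsed): tBu(0°)/I(0°) eclipsed 17.9; CH2Cl(120°)/F(120°) eclipsed 10.1; CN(240°)/H(240°) eclipsed 4.7 → 32.7 kJ/mol.
I at 60° (staggered): tBu(0°)/I(60°) gauche 6.1; CH2Cl(120°)/I(60°) gauche 4.6; CH2Cl(120°)/F(180°) gauche 2.3; CN(240°)/F(180°) gauche 1.7 → 14.7 kJ/mol.
I at 120° (eclipsed): tBu(0°)/H(0°) eclipsed 9.2; CH2Cl(120°)/I(120°) eclipsed 14.1; CN(240°)/F(240°) eclipsed 5.7 → 29.0 kJ/mol.
I at 180° (staggered): tBu(0°)/F(300°) gauche 3.9; CH2Cl(120°)/I(180°) gauche 4.6; CN(240°)/I(180°) gauche 3.1; CN(240°)/F(300°) gauche 1.7 → 13.3 kJ/mol.
I at 240° (eclipsed): tBu(0°)/F(0°) eclipsed 11.6; CH2Cl(120°)/H(120°) eclipsed 6.5; CN(240°)/I(240°) eclipsed 8.5 → 26.6 kJ/mol.
I at 300° (staggered): tBu(0°)/I(300°) gauche 6.1; tBu(0°)/F(60°) gauche 3.9; CH2Cl(120°)/F(60°) gauche 2.3; CN(240°)/I(300°) gauche 3.1 → 15.4 kJ/mol.
The maximum (32.7 kJ/mol) occurs with I at 0°.

0°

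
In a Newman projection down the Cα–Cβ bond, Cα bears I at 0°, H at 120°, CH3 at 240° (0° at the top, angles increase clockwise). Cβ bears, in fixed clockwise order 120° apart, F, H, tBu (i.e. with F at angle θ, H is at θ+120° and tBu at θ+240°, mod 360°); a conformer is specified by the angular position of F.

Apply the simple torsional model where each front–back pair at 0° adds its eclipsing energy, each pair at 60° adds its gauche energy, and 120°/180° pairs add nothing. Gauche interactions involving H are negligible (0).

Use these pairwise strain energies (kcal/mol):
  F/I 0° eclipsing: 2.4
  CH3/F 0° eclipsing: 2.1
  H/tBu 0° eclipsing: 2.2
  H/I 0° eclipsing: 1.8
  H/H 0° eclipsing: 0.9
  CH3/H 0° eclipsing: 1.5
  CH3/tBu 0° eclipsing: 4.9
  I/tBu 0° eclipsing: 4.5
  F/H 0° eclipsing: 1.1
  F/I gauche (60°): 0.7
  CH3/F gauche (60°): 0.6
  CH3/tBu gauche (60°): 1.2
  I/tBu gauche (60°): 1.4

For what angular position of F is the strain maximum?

0°

F at 0° is eclipsed. I at 0° is eclipsed with F at 0° (2.4); H at 120° is eclipsed with H at 120° (0.9); CH3 at 240° is eclipsed with tBu at 240° (4.9). Total 8.2 kcal/mol.
F at 60° is staggered. I at 0° is gauche with F at 60° (0.7); I at 0° is gauche with tBu at 300° (1.4); CH3 at 240° is gauche with tBu at 300° (1.2). Total 3.3 kcal/mol.
F at 120° is eclipsed. I at 0° is eclipsed with tBu at 0° (4.5); H at 120° is eclipsed with F at 120° (1.1); CH3 at 240° is eclipsed with H at 240° (1.5). Total 7.1 kcal/mol.
F at 180° is staggered. I at 0° is gauche with tBu at 60° (1.4); CH3 at 240° is gauche with F at 180° (0.6). Total 2.0 kcal/mol.
F at 240° is eclipsed. I at 0° is eclipsed with H at 0° (1.8); H at 120° is eclipsed with tBu at 120° (2.2); CH3 at 240° is eclipsed with F at 240° (2.1). Total 6.1 kcal/mol.
F at 300° is staggered. I at 0° is gauche with F at 300° (0.7); CH3 at 240° is gauche with F at 300° (0.6); CH3 at 240° is gauche with tBu at 180° (1.2). Total 2.5 kcal/mol.
The maximum (8.2 kcal/mol) occurs with F at 0°.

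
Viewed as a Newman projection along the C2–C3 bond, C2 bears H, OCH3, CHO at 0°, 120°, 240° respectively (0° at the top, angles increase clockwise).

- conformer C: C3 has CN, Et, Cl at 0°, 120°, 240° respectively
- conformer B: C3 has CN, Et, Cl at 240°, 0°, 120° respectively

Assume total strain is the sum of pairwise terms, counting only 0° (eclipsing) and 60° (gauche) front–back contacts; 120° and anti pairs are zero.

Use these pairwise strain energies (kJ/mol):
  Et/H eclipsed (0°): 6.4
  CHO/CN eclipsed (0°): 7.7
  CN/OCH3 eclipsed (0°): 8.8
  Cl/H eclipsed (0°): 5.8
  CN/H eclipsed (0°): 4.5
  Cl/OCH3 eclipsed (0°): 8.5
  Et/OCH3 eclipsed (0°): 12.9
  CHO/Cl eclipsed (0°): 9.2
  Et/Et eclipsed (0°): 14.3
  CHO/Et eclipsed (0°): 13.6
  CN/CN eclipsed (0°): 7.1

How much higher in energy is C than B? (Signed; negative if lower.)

C is eclipsed. H at 0° is eclipsed with CN at 0° (4.5); OCH3 at 120° is eclipsed with Et at 120° (12.9); CHO at 240° is eclipsed with Cl at 240° (9.2). Total 26.6 kJ/mol.
B is eclipsed. H at 0° is eclipsed with Et at 0° (6.4); OCH3 at 120° is eclipsed with Cl at 120° (8.5); CHO at 240° is eclipsed with CN at 240° (7.7). Total 22.6 kJ/mol.
E(C) − E(B) = 26.6 − 22.6 = +4.0 kJ/mol.

+4.0 kJ/mol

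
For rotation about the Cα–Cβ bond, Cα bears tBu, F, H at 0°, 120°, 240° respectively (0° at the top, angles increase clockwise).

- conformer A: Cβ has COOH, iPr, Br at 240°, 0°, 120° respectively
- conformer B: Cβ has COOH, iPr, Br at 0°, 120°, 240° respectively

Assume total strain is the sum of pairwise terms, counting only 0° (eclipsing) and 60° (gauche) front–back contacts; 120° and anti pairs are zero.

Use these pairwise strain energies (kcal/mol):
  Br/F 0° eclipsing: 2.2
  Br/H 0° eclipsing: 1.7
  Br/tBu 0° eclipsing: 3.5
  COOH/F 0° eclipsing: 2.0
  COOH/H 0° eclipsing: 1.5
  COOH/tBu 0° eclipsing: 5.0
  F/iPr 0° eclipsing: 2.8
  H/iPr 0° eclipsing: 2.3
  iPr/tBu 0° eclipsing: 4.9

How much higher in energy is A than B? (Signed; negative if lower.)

A (eclipsed): tBu(0°)/iPr(0°) eclipsed 4.9; F(120°)/Br(120°) eclipsed 2.2; H(240°)/COOH(240°) eclipsed 1.5 → 8.6 kcal/mol.
B (eclipsed): tBu(0°)/COOH(0°) eclipsed 5.0; F(120°)/iPr(120°) eclipsed 2.8; H(240°)/Br(240°) eclipsed 1.7 → 9.5 kcal/mol.
E(A) − E(B) = 8.6 − 9.5 = -0.9 kcal/mol.

-0.9 kcal/mol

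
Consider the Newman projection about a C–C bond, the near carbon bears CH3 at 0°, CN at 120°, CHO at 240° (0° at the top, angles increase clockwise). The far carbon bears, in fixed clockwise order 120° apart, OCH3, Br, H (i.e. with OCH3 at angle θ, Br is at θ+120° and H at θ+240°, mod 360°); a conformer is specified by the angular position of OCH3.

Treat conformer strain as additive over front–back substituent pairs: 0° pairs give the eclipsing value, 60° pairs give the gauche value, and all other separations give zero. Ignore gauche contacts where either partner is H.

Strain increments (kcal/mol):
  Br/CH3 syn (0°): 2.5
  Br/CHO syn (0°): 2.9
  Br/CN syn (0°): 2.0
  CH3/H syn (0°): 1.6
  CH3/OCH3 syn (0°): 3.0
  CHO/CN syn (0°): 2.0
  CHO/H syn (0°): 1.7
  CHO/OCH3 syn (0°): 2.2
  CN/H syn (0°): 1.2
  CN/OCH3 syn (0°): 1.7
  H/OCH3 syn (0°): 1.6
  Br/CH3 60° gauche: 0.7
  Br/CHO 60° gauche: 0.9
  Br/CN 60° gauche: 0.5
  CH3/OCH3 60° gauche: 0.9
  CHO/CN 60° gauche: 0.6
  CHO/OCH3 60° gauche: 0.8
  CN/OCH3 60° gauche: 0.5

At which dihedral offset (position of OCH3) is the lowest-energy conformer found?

OCH3 at 0° (eclipsed): CH3–OCH3 eclipsed, CN–Br eclipsed, CHO–H eclipsed; 3.0 + 2.0 + 1.7 = 6.7 kcal/mol.
OCH3 at 60° (staggered): CH3–OCH3 gauche, CN–OCH3 gauche, CN–Br gauche, CHO–Br gauche; 0.9 + 0.5 + 0.5 + 0.9 = 2.8 kcal/mol.
OCH3 at 120° (eclipsed): CH3–H eclipsed, CN–OCH3 eclipsed, CHO–Br eclipsed; 1.6 + 1.7 + 2.9 = 6.2 kcal/mol.
OCH3 at 180° (staggered): CH3–Br gauche, CN–OCH3 gauche, CHO–OCH3 gauche, CHO–Br gauche; 0.7 + 0.5 + 0.8 + 0.9 = 2.9 kcal/mol.
OCH3 at 240° (eclipsed): CH3–Br eclipsed, CN–H eclipsed, CHO–OCH3 eclipsed; 2.5 + 1.2 + 2.2 = 5.9 kcal/mol.
OCH3 at 300° (staggered): CH3–OCH3 gauche, CH3–Br gauche, CN–Br gauche, CHO–OCH3 gauche; 0.9 + 0.7 + 0.5 + 0.8 = 2.9 kcal/mol.
The minimum (2.8 kcal/mol) occurs with OCH3 at 60°.

60°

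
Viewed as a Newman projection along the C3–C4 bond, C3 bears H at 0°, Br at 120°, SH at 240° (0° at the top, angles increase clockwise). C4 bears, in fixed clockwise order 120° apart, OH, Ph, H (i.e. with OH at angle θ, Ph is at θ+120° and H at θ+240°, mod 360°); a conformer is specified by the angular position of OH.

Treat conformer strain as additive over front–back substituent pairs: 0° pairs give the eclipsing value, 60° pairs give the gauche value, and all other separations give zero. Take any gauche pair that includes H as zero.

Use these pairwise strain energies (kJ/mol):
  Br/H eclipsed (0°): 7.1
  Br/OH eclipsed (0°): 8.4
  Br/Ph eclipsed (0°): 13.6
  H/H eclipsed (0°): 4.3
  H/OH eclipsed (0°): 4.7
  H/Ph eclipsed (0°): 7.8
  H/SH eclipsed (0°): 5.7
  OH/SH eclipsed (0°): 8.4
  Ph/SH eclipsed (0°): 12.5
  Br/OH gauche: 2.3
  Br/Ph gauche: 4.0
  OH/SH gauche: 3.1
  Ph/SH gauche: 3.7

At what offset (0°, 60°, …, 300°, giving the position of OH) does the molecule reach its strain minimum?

OH at 0° (eclipsed): H(0°)/OH(0°) eclipsed 4.7; Br(120°)/Ph(120°) eclipsed 13.6; SH(240°)/H(240°) eclipsed 5.7 → 24.0 kJ/mol.
OH at 60° (staggered): Br(120°)/OH(60°) gauche 2.3; Br(120°)/Ph(180°) gauche 4.0; SH(240°)/Ph(180°) gauche 3.7 → 10.0 kJ/mol.
OH at 120° (eclipsed): H(0°)/H(0°) eclipsed 4.3; Br(120°)/OH(120°) eclipsed 8.4; SH(240°)/Ph(240°) eclipsed 12.5 → 25.2 kJ/mol.
OH at 180° (staggered): Br(120°)/OH(180°) gauche 2.3; SH(240°)/OH(180°) gauche 3.1; SH(240°)/Ph(300°) gauche 3.7 → 9.1 kJ/mol.
OH at 240° (eclipsed): H(0°)/Ph(0°) eclipsed 7.8; Br(120°)/H(120°) eclipsed 7.1; SH(240°)/OH(240°) eclipsed 8.4 → 23.3 kJ/mol.
OH at 300° (staggered): Br(120°)/Ph(60°) gauche 4.0; SH(240°)/OH(300°) gauche 3.1 → 7.1 kJ/mol.
The minimum (7.1 kJ/mol) occurs with OH at 300°.

300°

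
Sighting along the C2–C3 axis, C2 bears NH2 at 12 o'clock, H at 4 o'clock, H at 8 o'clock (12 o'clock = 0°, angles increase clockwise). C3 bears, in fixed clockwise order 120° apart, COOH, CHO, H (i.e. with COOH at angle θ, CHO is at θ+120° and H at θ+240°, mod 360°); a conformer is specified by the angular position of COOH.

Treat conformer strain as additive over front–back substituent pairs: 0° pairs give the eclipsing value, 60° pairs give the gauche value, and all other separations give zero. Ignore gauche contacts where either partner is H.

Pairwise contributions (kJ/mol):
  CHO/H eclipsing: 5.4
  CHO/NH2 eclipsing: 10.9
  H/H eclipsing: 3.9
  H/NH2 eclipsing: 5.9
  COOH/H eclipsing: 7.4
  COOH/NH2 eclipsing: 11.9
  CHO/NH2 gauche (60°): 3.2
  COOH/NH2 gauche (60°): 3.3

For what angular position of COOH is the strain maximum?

240°

COOH at 0° (eclipsed): NH2–COOH eclipsed, H–CHO eclipsed, H–H eclipsed; 11.9 + 5.4 + 3.9 = 21.2 kJ/mol.
COOH at 60° (staggered): NH2–COOH gauche; 3.3 = 3.3 kJ/mol.
COOH at 120° (eclipsed): NH2–H eclipsed, H–COOH eclipsed, H–CHO eclipsed; 5.9 + 7.4 + 5.4 = 18.7 kJ/mol.
COOH at 180° (staggered): NH2–CHO gauche; 3.2 = 3.2 kJ/mol.
COOH at 240° (eclipsed): NH2–CHO eclipsed, H–H eclipsed, H–COOH eclipsed; 10.9 + 3.9 + 7.4 = 22.2 kJ/mol.
COOH at 300° (staggered): NH2–COOH gauche, NH2–CHO gauche; 3.3 + 3.2 = 6.5 kJ/mol.
The maximum (22.2 kJ/mol) occurs with COOH at 240°.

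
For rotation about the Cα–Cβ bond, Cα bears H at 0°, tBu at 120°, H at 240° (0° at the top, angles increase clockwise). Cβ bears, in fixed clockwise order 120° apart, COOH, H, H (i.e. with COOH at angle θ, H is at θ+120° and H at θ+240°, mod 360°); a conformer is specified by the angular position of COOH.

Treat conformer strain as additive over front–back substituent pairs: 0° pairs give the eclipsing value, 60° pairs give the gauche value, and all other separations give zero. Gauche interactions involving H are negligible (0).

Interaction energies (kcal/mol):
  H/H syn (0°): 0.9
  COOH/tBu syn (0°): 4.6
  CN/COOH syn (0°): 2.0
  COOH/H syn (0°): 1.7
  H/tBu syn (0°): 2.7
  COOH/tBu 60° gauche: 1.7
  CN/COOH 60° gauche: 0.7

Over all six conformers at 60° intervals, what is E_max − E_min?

6.4 kcal/mol

COOH at 0° (eclipsed): H(0°)/COOH(0°) eclipsed 1.7; tBu(120°)/H(120°) eclipsed 2.7; H(240°)/H(240°) eclipsed 0.9 → 5.3 kcal/mol.
COOH at 60° (staggered): tBu(120°)/COOH(60°) gauche 1.7 → 1.7 kcal/mol.
COOH at 120° (eclipsed): H(0°)/H(0°) eclipsed 0.9; tBu(120°)/COOH(120°) eclipsed 4.6; H(240°)/H(240°) eclipsed 0.9 → 6.4 kcal/mol.
COOH at 180° (staggered): tBu(120°)/COOH(180°) gauche 1.7 → 1.7 kcal/mol.
COOH at 240° (eclipsed): H(0°)/H(0°) eclipsed 0.9; tBu(120°)/H(120°) eclipsed 2.7; H(240°)/COOH(240°) eclipsed 1.7 → 5.3 kcal/mol.
COOH at 300° (staggered): no non-H gauche contacts → 0.0 kcal/mol.
Max at 120° (6.4 kcal/mol), min at 300° (0.0 kcal/mol); barrier = 6.4 kcal/mol.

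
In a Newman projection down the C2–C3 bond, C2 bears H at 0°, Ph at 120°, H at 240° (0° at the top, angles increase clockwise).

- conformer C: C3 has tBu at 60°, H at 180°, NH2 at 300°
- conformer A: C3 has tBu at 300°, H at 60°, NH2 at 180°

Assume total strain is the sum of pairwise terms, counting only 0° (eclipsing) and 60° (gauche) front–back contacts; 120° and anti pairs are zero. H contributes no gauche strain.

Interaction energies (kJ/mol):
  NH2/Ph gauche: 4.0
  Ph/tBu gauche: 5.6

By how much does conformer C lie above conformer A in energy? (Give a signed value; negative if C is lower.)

C is staggered. Ph at 120° is gauche with tBu at 60° (5.6). Total 5.6 kJ/mol.
A is staggered. Ph at 120° is gauche with NH2 at 180° (4.0). Total 4.0 kJ/mol.
E(C) − E(A) = 5.6 − 4.0 = +1.6 kJ/mol.

+1.6 kJ/mol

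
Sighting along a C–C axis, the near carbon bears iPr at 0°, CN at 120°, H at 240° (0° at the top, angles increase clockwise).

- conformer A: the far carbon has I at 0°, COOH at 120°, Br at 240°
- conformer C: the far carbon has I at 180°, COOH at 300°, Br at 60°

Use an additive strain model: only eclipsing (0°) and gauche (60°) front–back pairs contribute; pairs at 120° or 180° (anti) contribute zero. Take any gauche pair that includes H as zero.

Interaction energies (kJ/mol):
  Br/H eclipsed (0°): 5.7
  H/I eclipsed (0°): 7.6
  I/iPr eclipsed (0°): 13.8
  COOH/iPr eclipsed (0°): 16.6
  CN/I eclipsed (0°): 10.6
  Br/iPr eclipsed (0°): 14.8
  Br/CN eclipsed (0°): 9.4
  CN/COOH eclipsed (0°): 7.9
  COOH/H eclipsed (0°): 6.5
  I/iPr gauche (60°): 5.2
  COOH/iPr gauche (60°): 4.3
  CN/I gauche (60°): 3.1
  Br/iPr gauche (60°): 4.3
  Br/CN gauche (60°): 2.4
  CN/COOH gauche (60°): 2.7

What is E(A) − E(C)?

A is eclipsed. iPr at 0° is eclipsed with I at 0° (13.8); CN at 120° is eclipsed with COOH at 120° (7.9); H at 240° is eclipsed with Br at 240° (5.7). Total 27.4 kJ/mol.
C is staggered. iPr at 0° is gauche with COOH at 300° (4.3); iPr at 0° is gauche with Br at 60° (4.3); CN at 120° is gauche with I at 180° (3.1); CN at 120° is gauche with Br at 60° (2.4). Total 14.1 kJ/mol.
E(A) − E(C) = 27.4 − 14.1 = +13.3 kJ/mol.

+13.3 kJ/mol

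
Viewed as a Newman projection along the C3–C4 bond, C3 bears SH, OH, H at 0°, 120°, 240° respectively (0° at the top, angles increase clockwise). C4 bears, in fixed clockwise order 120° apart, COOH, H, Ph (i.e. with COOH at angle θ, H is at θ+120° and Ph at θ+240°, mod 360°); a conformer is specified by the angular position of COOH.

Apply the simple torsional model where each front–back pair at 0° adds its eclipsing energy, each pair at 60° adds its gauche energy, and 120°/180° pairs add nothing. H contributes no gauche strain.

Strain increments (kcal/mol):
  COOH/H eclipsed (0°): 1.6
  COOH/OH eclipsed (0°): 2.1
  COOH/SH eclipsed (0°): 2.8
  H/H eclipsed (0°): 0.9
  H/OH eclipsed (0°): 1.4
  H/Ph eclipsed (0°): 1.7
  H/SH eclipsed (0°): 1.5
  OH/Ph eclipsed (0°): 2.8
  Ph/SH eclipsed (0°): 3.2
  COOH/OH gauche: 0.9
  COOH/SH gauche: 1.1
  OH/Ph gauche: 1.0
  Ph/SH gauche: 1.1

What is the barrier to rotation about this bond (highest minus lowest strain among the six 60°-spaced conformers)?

4.1 kcal/mol

COOH at 0° (eclipsed): SH–COOH eclipsed, OH–H eclipsed, H–Ph eclipsed; 2.8 + 1.4 + 1.7 = 5.9 kcal/mol.
COOH at 60° (staggered): SH–COOH gauche, SH–Ph gauche, OH–COOH gauche; 1.1 + 1.1 + 0.9 = 3.1 kcal/mol.
COOH at 120° (eclipsed): SH–Ph eclipsed, OH–COOH eclipsed, H–H eclipsed; 3.2 + 2.1 + 0.9 = 6.2 kcal/mol.
COOH at 180° (staggered): SH–Ph gauche, OH–COOH gauche, OH–Ph gauche; 1.1 + 0.9 + 1.0 = 3.0 kcal/mol.
COOH at 240° (eclipsed): SH–H eclipsed, OH–Ph eclipsed, H–COOH eclipsed; 1.5 + 2.8 + 1.6 = 5.9 kcal/mol.
COOH at 300° (staggered): SH–COOH gauche, OH–Ph gauche; 1.1 + 1.0 = 2.1 kcal/mol.
Max at 120° (6.2 kcal/mol), min at 300° (2.1 kcal/mol); barrier = 4.1 kcal/mol.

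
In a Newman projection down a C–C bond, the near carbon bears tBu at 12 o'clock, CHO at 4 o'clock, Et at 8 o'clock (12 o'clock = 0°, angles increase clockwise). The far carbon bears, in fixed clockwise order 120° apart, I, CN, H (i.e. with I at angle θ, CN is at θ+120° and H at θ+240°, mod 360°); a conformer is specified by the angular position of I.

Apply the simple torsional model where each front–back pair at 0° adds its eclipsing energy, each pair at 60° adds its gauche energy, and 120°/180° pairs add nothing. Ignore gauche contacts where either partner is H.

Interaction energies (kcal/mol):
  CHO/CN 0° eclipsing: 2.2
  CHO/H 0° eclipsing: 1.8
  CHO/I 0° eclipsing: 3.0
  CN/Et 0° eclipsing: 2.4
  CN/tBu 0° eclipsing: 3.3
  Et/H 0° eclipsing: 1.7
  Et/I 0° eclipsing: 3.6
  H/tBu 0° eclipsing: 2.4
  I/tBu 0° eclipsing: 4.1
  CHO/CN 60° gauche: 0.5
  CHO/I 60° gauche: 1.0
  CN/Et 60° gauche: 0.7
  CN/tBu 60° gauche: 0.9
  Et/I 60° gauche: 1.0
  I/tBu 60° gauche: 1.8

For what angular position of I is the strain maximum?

I at 0° (eclipsed): tBu(0°)/I(0°) eclipsed 4.1; CHO(120°)/CN(120°) eclipsed 2.2; Et(240°)/H(240°) eclipsed 1.7 → 8.0 kcal/mol.
I at 60° (staggered): tBu(0°)/I(60°) gauche 1.8; CHO(120°)/I(60°) gauche 1.0; CHO(120°)/CN(180°) gauche 0.5; Et(240°)/CN(180°) gauche 0.7 → 4.0 kcal/mol.
I at 120° (eclipsed): tBu(0°)/H(0°) eclipsed 2.4; CHO(120°)/I(120°) eclipsed 3.0; Et(240°)/CN(240°) eclipsed 2.4 → 7.8 kcal/mol.
I at 180° (staggered): tBu(0°)/CN(300°) gauche 0.9; CHO(120°)/I(180°) gauche 1.0; Et(240°)/I(180°) gauche 1.0; Et(240°)/CN(300°) gauche 0.7 → 3.6 kcal/mol.
I at 240° (eclipsed): tBu(0°)/CN(0°) eclipsed 3.3; CHO(120°)/H(120°) eclipsed 1.8; Et(240°)/I(240°) eclipsed 3.6 → 8.7 kcal/mol.
I at 300° (staggered): tBu(0°)/I(300°) gauche 1.8; tBu(0°)/CN(60°) gauche 0.9; CHO(120°)/CN(60°) gauche 0.5; Et(240°)/I(300°) gauche 1.0 → 4.2 kcal/mol.
The maximum (8.7 kcal/mol) occurs with I at 240°.

240°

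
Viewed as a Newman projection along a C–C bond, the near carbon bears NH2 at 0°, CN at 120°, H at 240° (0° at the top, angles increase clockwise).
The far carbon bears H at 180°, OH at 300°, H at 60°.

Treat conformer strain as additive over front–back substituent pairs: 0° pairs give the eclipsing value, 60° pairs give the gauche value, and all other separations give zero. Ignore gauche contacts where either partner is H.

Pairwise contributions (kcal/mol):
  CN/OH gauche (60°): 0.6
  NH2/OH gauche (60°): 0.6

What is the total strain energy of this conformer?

0.6 kcal/mol

This conformer (staggered): NH2–OH gauche; 0.6 = 0.6 kcal/mol.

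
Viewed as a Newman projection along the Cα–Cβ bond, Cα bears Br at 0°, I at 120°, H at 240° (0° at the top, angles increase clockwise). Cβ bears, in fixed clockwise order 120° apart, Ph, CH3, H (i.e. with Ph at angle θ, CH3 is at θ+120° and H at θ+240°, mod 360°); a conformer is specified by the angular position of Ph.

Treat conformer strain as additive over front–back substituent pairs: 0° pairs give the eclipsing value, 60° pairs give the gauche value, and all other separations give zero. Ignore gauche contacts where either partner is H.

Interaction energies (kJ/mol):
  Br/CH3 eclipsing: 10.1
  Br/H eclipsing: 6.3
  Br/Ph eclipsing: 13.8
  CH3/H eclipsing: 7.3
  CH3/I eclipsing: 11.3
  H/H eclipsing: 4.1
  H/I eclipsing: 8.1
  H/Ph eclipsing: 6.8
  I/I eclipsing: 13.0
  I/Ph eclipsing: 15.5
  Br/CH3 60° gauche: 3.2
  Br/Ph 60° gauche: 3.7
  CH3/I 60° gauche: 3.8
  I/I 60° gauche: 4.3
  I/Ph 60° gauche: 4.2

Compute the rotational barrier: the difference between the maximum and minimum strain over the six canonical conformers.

21.8 kJ/mol

Ph at 0° (eclipsed): Br(0°)/Ph(0°) eclipsed 13.8; I(120°)/CH3(120°) eclipsed 11.3; H(240°)/H(240°) eclipsed 4.1 → 29.2 kJ/mol.
Ph at 60° (staggered): Br(0°)/Ph(60°) gauche 3.7; I(120°)/Ph(60°) gauche 4.2; I(120°)/CH3(180°) gauche 3.8 → 11.7 kJ/mol.
Ph at 120° (eclipsed): Br(0°)/H(0°) eclipsed 6.3; I(120°)/Ph(120°) eclipsed 15.5; H(240°)/CH3(240°) eclipsed 7.3 → 29.1 kJ/mol.
Ph at 180° (staggered): Br(0°)/CH3(300°) gauche 3.2; I(120°)/Ph(180°) gauche 4.2 → 7.4 kJ/mol.
Ph at 240° (eclipsed): Br(0°)/CH3(0°) eclipsed 10.1; I(120°)/H(120°) eclipsed 8.1; H(240°)/Ph(240°) eclipsed 6.8 → 25.0 kJ/mol.
Ph at 300° (staggered): Br(0°)/Ph(300°) gauche 3.7; Br(0°)/CH3(60°) gauche 3.2; I(120°)/CH3(60°) gauche 3.8 → 10.7 kJ/mol.
Max at 0° (29.2 kJ/mol), min at 180° (7.4 kJ/mol); barrier = 21.8 kJ/mol.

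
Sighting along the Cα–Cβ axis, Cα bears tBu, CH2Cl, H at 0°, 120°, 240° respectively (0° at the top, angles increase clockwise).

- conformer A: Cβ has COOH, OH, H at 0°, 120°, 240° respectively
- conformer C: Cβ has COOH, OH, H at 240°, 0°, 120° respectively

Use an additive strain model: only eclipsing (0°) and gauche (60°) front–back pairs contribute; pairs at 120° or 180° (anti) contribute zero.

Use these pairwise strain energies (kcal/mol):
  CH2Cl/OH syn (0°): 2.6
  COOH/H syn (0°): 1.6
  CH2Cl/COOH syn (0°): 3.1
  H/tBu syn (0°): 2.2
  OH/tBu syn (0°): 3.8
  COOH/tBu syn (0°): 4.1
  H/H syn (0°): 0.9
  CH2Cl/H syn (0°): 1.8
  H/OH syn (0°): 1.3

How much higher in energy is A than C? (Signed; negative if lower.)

+0.4 kcal/mol

A (eclipsed): tBu–COOH eclipsed, CH2Cl–OH eclipsed, H–H eclipsed; 4.1 + 2.6 + 0.9 = 7.6 kcal/mol.
C (eclipsed): tBu–OH eclipsed, CH2Cl–H eclipsed, H–COOH eclipsed; 3.8 + 1.8 + 1.6 = 7.2 kcal/mol.
E(A) − E(C) = 7.6 − 7.2 = +0.4 kcal/mol.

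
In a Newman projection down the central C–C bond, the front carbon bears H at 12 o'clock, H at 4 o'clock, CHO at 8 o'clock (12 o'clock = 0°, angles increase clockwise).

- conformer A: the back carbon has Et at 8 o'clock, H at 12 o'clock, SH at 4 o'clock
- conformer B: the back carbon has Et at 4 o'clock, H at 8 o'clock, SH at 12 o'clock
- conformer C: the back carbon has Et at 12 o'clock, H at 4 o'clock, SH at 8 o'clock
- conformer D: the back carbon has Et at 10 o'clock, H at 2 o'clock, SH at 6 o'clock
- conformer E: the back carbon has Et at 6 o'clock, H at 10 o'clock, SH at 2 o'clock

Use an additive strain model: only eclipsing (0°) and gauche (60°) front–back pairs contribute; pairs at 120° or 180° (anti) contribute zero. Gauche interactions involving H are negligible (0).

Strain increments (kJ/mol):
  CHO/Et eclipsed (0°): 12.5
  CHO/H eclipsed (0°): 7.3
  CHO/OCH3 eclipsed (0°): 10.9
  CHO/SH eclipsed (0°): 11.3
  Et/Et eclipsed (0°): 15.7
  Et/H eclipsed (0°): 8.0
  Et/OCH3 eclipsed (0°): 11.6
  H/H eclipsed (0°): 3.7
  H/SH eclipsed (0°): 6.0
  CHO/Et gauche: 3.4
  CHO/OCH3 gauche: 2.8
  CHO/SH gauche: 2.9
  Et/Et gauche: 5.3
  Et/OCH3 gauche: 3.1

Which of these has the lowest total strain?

A (eclipsed): H–H eclipsed, H–SH eclipsed, CHO–Et eclipsed; 3.7 + 6.0 + 12.5 = 22.2 kJ/mol.
B (eclipsed): H–SH eclipsed, H–Et eclipsed, CHO–H eclipsed; 6.0 + 8.0 + 7.3 = 21.3 kJ/mol.
C (eclipsed): H–Et eclipsed, H–H eclipsed, CHO–SH eclipsed; 8.0 + 3.7 + 11.3 = 23.0 kJ/mol.
D (staggered): CHO–Et gauche, CHO–SH gauche; 3.4 + 2.9 = 6.3 kJ/mol.
E (staggered): CHO–Et gauche; 3.4 = 3.4 kJ/mol.
E has the lowest total (3.4 kJ/mol).

E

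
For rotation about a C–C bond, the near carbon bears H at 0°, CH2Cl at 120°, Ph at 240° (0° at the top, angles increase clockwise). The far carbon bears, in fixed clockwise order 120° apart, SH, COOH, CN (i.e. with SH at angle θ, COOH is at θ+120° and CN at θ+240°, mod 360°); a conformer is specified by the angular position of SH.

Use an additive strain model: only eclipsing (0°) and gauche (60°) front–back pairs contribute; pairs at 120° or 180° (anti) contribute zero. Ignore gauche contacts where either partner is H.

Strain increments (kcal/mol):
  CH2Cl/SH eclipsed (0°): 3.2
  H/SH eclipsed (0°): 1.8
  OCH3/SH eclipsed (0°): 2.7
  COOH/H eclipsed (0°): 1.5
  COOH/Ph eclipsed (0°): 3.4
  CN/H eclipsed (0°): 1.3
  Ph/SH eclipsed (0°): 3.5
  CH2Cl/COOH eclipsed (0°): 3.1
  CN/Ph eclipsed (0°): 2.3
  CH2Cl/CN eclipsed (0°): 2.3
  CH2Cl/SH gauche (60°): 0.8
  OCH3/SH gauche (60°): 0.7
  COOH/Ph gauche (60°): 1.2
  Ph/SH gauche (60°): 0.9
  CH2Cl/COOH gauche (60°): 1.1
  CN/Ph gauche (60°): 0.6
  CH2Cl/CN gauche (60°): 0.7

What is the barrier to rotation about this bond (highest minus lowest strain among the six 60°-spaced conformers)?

SH at 0° (eclipsed): H(0°)/SH(0°) eclipsed 1.8; CH2Cl(120°)/COOH(120°) eclipsed 3.1; Ph(240°)/CN(240°) eclipsed 2.3 → 7.2 kcal/mol.
SH at 60° (staggered): CH2Cl(120°)/SH(60°) gauche 0.8; CH2Cl(120°)/COOH(180°) gauche 1.1; Ph(240°)/COOH(180°) gauche 1.2; Ph(240°)/CN(300°) gauche 0.6 → 3.7 kcal/mol.
SH at 120° (eclipsed): H(0°)/CN(0°) eclipsed 1.3; CH2Cl(120°)/SH(120°) eclipsed 3.2; Ph(240°)/COOH(240°) eclipsed 3.4 → 7.9 kcal/mol.
SH at 180° (staggered): CH2Cl(120°)/SH(180°) gauche 0.8; CH2Cl(120°)/CN(60°) gauche 0.7; Ph(240°)/SH(180°) gauche 0.9; Ph(240°)/COOH(300°) gauche 1.2 → 3.6 kcal/mol.
SH at 240° (eclipsed): H(0°)/COOH(0°) eclipsed 1.5; CH2Cl(120°)/CN(120°) eclipsed 2.3; Ph(240°)/SH(240°) eclipsed 3.5 → 7.3 kcal/mol.
SH at 300° (staggered): CH2Cl(120°)/COOH(60°) gauche 1.1; CH2Cl(120°)/CN(180°) gauche 0.7; Ph(240°)/SH(300°) gauche 0.9; Ph(240°)/CN(180°) gauche 0.6 → 3.3 kcal/mol.
Max at 120° (7.9 kcal/mol), min at 300° (3.3 kcal/mol); barrier = 4.6 kcal/mol.

4.6 kcal/mol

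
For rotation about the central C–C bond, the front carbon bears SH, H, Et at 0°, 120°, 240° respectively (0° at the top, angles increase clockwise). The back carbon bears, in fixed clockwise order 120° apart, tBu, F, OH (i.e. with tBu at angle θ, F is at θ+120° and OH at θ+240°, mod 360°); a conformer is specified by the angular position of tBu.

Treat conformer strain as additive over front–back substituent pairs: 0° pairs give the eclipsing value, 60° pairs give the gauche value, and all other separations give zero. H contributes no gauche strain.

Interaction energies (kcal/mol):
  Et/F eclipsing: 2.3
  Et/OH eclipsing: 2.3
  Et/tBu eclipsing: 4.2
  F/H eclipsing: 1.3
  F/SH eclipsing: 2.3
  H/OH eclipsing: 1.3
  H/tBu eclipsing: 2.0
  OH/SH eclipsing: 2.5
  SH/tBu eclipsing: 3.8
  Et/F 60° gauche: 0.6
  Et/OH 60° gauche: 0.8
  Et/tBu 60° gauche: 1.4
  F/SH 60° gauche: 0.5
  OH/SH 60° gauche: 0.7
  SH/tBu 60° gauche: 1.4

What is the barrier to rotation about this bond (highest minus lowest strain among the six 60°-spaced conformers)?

4.6 kcal/mol

tBu at 0° is eclipsed. SH at 0° is eclipsed with tBu at 0° (3.8); H at 120° is eclipsed with F at 120° (1.3); Et at 240° is eclipsed with OH at 240° (2.3). Total 7.4 kcal/mol.
tBu at 60° is staggered. SH at 0° is gauche with tBu at 60° (1.4); SH at 0° is gauche with OH at 300° (0.7); Et at 240° is gauche with F at 180° (0.6); Et at 240° is gauche with OH at 300° (0.8). Total 3.5 kcal/mol.
tBu at 120° is eclipsed. SH at 0° is eclipsed with OH at 0° (2.5); H at 120° is eclipsed with tBu at 120° (2.0); Et at 240° is eclipsed with F at 240° (2.3). Total 6.8 kcal/mol.
tBu at 180° is staggered. SH at 0° is gauche with F at 300° (0.5); SH at 0° is gauche with OH at 60° (0.7); Et at 240° is gauche with tBu at 180° (1.4); Et at 240° is gauche with F at 300° (0.6). Total 3.2 kcal/mol.
tBu at 240° is eclipsed. SH at 0° is eclipsed with F at 0° (2.3); H at 120° is eclipsed with OH at 120° (1.3); Et at 240° is eclipsed with tBu at 240° (4.2). Total 7.8 kcal/mol.
tBu at 300° is staggered. SH at 0° is gauche with tBu at 300° (1.4); SH at 0° is gauche with F at 60° (0.5); Et at 240° is gauche with tBu at 300° (1.4); Et at 240° is gauche with OH at 180° (0.8). Total 4.1 kcal/mol.
Max at 240° (7.8 kcal/mol), min at 180° (3.2 kcal/mol); barrier = 4.6 kcal/mol.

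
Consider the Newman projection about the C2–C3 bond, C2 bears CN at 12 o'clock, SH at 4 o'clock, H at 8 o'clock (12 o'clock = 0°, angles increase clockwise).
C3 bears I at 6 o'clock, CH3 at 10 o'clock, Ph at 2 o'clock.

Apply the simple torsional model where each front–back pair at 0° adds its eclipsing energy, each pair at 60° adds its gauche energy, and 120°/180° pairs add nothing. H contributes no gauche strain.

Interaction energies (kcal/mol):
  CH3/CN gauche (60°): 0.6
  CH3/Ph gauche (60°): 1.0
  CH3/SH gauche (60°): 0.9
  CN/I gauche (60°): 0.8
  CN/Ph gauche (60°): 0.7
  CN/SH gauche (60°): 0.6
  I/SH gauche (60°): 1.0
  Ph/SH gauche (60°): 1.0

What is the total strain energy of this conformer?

3.3 kcal/mol

This conformer (staggered): CN–CH3 gauche, CN–Ph gauche, SH–I gauche, SH–Ph gauche; 0.6 + 0.7 + 1.0 + 1.0 = 3.3 kcal/mol.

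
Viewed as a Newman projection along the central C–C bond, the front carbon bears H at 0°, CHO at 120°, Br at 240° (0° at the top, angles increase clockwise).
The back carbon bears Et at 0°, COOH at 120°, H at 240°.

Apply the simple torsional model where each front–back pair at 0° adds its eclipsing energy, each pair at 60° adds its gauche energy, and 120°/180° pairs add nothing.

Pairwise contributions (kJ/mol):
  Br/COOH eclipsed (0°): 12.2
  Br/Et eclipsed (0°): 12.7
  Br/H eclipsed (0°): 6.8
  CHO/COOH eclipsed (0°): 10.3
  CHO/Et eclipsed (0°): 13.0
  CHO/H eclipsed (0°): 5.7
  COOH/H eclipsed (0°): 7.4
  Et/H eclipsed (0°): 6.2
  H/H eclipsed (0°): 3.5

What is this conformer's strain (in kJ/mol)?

This conformer (eclipsed): H(0°)/Et(0°) eclipsed 6.2; CHO(120°)/COOH(120°) eclipsed 10.3; Br(240°)/H(240°) eclipsed 6.8 → 23.3 kJ/mol.

23.3 kJ/mol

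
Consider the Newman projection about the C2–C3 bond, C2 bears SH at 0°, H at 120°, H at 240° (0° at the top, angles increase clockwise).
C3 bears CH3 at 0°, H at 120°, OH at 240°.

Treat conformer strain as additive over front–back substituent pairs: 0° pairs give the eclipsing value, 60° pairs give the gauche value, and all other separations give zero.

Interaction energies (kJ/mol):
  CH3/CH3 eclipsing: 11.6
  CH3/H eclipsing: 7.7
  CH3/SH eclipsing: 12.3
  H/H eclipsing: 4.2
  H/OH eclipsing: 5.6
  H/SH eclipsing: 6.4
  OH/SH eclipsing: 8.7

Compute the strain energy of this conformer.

22.1 kJ/mol

This conformer is eclipsed. SH at 0° is eclipsed with CH3 at 0° (12.3); H at 120° is eclipsed with H at 120° (4.2); H at 240° is eclipsed with OH at 240° (5.6). Total 22.1 kJ/mol.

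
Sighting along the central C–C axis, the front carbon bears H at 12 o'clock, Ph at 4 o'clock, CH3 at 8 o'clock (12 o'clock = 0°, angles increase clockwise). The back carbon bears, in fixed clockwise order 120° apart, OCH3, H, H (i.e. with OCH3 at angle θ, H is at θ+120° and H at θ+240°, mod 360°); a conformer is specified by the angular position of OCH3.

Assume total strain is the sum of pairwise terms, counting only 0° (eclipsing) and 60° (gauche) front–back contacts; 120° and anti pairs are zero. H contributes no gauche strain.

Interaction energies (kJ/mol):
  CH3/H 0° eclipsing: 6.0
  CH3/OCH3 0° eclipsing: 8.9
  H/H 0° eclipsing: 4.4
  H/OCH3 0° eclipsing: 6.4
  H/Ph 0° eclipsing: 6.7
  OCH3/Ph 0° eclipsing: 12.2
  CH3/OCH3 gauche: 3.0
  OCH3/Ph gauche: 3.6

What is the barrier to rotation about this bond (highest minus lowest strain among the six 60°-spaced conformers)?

19.6 kJ/mol

OCH3 at 0° is eclipsed. H at 0° is eclipsed with OCH3 at 0° (6.4); Ph at 120° is eclipsed with H at 120° (6.7); CH3 at 240° is eclipsed with H at 240° (6.0). Total 19.1 kJ/mol.
OCH3 at 60° is staggered. Ph at 120° is gauche with OCH3 at 60° (3.6). Total 3.6 kJ/mol.
OCH3 at 120° is eclipsed. H at 0° is eclipsed with H at 0° (4.4); Ph at 120° is eclipsed with OCH3 at 120° (12.2); CH3 at 240° is eclipsed with H at 240° (6.0). Total 22.6 kJ/mol.
OCH3 at 180° is staggered. Ph at 120° is gauche with OCH3 at 180° (3.6); CH3 at 240° is gauche with OCH3 at 180° (3.0). Total 6.6 kJ/mol.
OCH3 at 240° is eclipsed. H at 0° is eclipsed with H at 0° (4.4); Ph at 120° is eclipsed with H at 120° (6.7); CH3 at 240° is eclipsed with OCH3 at 240° (8.9). Total 20.0 kJ/mol.
OCH3 at 300° is staggered. CH3 at 240° is gauche with OCH3 at 300° (3.0). Total 3.0 kJ/mol.
Max at 120° (22.6 kJ/mol), min at 300° (3.0 kJ/mol); barrier = 19.6 kJ/mol.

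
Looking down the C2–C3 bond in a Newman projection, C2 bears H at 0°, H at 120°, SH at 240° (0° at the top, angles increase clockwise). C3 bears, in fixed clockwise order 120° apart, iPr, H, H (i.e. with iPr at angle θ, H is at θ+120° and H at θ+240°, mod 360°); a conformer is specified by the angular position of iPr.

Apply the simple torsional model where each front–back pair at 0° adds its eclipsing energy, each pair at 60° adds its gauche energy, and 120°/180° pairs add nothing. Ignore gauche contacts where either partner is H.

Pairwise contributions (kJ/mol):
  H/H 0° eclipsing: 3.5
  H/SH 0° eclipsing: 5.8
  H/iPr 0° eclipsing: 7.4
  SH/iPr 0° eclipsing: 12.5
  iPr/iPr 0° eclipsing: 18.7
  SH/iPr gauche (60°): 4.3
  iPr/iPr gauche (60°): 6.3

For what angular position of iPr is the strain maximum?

iPr at 0° is eclipsed. H at 0° is eclipsed with iPr at 0° (7.4); H at 120° is eclipsed with H at 120° (3.5); SH at 240° is eclipsed with H at 240° (5.8). Total 16.7 kJ/mol.
iPr at 60° (staggered): no non-H gauche contacts → 0.0 kJ/mol.
iPr at 120° is eclipsed. H at 0° is eclipsed with H at 0° (3.5); H at 120° is eclipsed with iPr at 120° (7.4); SH at 240° is eclipsed with H at 240° (5.8). Total 16.7 kJ/mol.
iPr at 180° is staggered. SH at 240° is gauche with iPr at 180° (4.3). Total 4.3 kJ/mol.
iPr at 240° is eclipsed. H at 0° is eclipsed with H at 0° (3.5); H at 120° is eclipsed with H at 120° (3.5); SH at 240° is eclipsed with iPr at 240° (12.5). Total 19.5 kJ/mol.
iPr at 300° is staggered. SH at 240° is gauche with iPr at 300° (4.3). Total 4.3 kJ/mol.
The maximum (19.5 kJ/mol) occurs with iPr at 240°.

240°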